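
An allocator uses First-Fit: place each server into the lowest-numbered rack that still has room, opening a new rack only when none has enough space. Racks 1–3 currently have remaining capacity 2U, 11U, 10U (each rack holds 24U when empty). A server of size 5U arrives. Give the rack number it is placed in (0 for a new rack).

2

Racks with room: rack 2 (11U), rack 3 (10U).
The first with room is rack 2.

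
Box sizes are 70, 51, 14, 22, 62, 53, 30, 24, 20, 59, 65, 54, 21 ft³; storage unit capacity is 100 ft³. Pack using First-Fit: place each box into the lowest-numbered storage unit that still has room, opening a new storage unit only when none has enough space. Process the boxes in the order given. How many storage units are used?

storage unit 1: place 70 ft³, 30 ft³ left
storage unit 2: place 51 ft³, 49 ft³ left
storage unit 1: place 14 ft³, 16 ft³ left
storage unit 2: place 22 ft³, 27 ft³ left
storage unit 3: place 62 ft³, 38 ft³ left
storage unit 4: place 53 ft³, 47 ft³ left
storage unit 3: place 30 ft³, 8 ft³ left
storage unit 2: place 24 ft³, 3 ft³ left
storage unit 4: place 20 ft³, 27 ft³ left
storage unit 5: place 59 ft³, 41 ft³ left
storage unit 6: place 65 ft³, 35 ft³ left
storage unit 7: place 54 ft³, 46 ft³ left
storage unit 4: place 21 ft³, 6 ft³ left

7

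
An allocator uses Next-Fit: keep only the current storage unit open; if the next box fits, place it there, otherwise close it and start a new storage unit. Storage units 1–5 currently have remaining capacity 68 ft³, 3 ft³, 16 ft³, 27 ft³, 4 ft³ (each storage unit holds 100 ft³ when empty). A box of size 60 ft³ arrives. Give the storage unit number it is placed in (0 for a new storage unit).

Next-Fit only looks at storage unit 5, which has 4 ft³ free.
60 ft³ does not fit, so a new storage unit is opened.

0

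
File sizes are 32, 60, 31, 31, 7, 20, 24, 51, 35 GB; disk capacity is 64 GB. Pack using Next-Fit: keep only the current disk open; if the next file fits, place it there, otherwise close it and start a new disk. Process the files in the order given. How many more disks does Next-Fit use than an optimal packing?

Next-Fit: [32] [60] [31,31] [7,20,24] [51] [35] → 6 disks.
Total size 291 GB; any packing needs at least ⌈291/64⌉ = 5 disks.
An optimal packing achieves that bound: [60] [51,7] [35,24] [32,31] [31,20] → 5 disks.
Excess: 6 − 5 = 1.

1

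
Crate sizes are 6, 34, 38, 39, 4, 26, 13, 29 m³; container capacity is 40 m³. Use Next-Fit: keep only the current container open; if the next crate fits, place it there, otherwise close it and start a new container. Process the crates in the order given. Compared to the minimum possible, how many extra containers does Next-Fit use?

Next-Fit: [6,34] [38] [39] [4,26] [13] [29] → 6 containers.
Total size 189 m³; any packing needs at least ⌈189/40⌉ = 5 containers.
An optimal packing achieves that bound: [39] [38] [34,6] [29,4] [26,13] → 5 containers.
Excess: 6 − 5 = 1.

1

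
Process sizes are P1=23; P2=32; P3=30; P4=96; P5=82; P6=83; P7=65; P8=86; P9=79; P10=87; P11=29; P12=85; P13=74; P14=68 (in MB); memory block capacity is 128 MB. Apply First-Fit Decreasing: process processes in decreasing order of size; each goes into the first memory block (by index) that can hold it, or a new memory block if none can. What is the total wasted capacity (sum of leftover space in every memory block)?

361

Sorted descending: 96, 87, 86, 85, 83, 82, 79, 74, 68, 65, 32, 30, 29, 23.
Put 96 MB in memory block 1; 32 MB remain.
Put 87 MB in memory block 2; 41 MB remain.
Put 86 MB in memory block 3; 42 MB remain.
Put 85 MB in memory block 4; 43 MB remain.
Put 83 MB in memory block 5; 45 MB remain.
Put 82 MB in memory block 6; 46 MB remain.
Put 79 MB in memory block 7; 49 MB remain.
Put 74 MB in memory block 8; 54 MB remain.
Put 68 MB in memory block 9; 60 MB remain.
Put 65 MB in memory block 10; 63 MB remain.
Put 32 MB in memory block 1; 0 MB remain.
Put 30 MB in memory block 2; 11 MB remain.
Put 29 MB in memory block 3; 13 MB remain.
Put 23 MB in memory block 4; 20 MB remain.
10 memory blocks × 128 MB = 1280 MB; used 919 MB; unused 361 MB.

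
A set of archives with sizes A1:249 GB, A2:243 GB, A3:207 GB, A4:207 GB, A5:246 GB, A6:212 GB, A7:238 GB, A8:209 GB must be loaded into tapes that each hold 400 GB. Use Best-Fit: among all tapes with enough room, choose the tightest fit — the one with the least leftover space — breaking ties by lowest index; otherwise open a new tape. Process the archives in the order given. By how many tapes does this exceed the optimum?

0

Best-Fit: [249] [243] [207] [207] [246] [212] [238] [209] → 8 tapes.
8 archives exceed 200 GB (half the capacity), and no two of those can share a tape, so at least 8 tapes are needed.
So 8 is already optimal.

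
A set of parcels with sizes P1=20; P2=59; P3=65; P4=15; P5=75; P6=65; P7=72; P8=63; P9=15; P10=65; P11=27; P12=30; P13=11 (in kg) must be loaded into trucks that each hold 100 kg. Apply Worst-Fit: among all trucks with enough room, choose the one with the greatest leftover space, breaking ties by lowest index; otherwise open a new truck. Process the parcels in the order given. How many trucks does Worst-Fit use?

Put P1 (20 kg) in truck 1; 80 kg remain.
Put P2 (59 kg) in truck 1; 21 kg remain.
Put P3 (65 kg) in truck 2; 35 kg remain.
Put P4 (15 kg) in truck 2; 20 kg remain.
Put P5 (75 kg) in truck 3; 25 kg remain.
Put P6 (65 kg) in truck 4; 35 kg remain.
Put P7 (72 kg) in truck 5; 28 kg remain.
Put P8 (63 kg) in truck 6; 37 kg remain.
Put P9 (15 kg) in truck 6; 22 kg remain.
Put P10 (65 kg) in truck 7; 35 kg remain.
Put P11 (27 kg) in truck 4; 8 kg remain.
Put P12 (30 kg) in truck 7; 5 kg remain.
Put P13 (11 kg) in truck 5; 17 kg remain.

7 trucks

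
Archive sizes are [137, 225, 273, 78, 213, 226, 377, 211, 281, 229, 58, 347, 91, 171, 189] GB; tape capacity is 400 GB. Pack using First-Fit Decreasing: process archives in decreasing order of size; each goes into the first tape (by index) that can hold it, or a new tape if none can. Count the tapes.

Sorted descending: 377, 347, 281, 273, 229, 226, 225, 213, 211, 189, 171, 137, 91, 78, 58.
tape 1: place 377 GB, 23 GB left
tape 2: place 347 GB, 53 GB left
tape 3: place 281 GB, 119 GB left
tape 4: place 273 GB, 127 GB left
tape 5: place 229 GB, 171 GB left
tape 6: place 226 GB, 174 GB left
tape 7: place 225 GB, 175 GB left
tape 8: place 213 GB, 187 GB left
tape 9: place 211 GB, 189 GB left
tape 9: place 189 GB, 0 GB left
tape 5: place 171 GB, 0 GB left
tape 6: place 137 GB, 37 GB left
tape 3: place 91 GB, 28 GB left
tape 4: place 78 GB, 49 GB left
tape 7: place 58 GB, 117 GB left
Final tapes: [377] [347] [281,91] [273,78] [229,171] [226,137] [225,58] [213] [211,189].

9 tapes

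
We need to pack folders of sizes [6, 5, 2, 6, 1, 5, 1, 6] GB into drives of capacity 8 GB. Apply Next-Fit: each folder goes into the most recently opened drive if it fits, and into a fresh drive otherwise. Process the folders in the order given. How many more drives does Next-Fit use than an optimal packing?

0

Next-Fit: [6] [5,2] [6,1] [5,1] [6] → 5 drives.
5 folders exceed 4 GB (half the capacity), and no two of those can share a drive, so at least 5 drives are needed.
So 5 is already optimal.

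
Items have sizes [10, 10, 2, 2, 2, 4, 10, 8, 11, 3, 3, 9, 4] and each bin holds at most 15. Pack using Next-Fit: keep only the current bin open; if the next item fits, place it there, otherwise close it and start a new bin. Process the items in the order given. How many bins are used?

8

bin 1: place 10, 5 left
bin 2: place 10, 5 left
bin 2: place 2, 3 left
bin 2: place 2, 1 left
bin 3: place 2, 13 left
bin 3: place 4, 9 left
bin 4: place 10, 5 left
bin 5: place 8, 7 left
bin 6: place 11, 4 left
bin 6: place 3, 1 left
bin 7: place 3, 12 left
bin 7: place 9, 3 left
bin 8: place 4, 11 left
Final bins: [10] [10,2,2] [2,4] [10] [8] [11,3] [3,9] [4].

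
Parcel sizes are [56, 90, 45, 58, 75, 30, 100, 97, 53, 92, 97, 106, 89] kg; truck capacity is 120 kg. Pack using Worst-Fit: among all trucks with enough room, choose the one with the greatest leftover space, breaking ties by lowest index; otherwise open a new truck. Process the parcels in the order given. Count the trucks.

11

56 kg → truck 1 (remaining 64 kg)
90 kg → truck 2 (remaining 30 kg)
45 kg → truck 1 (remaining 19 kg)
58 kg → truck 3 (remaining 62 kg)
75 kg → truck 4 (remaining 45 kg)
30 kg → truck 3 (remaining 32 kg)
100 kg → truck 5 (remaining 20 kg)
97 kg → truck 6 (remaining 23 kg)
53 kg → truck 7 (remaining 67 kg)
92 kg → truck 8 (remaining 28 kg)
97 kg → truck 9 (remaining 23 kg)
106 kg → truck 10 (remaining 14 kg)
89 kg → truck 11 (remaining 31 kg)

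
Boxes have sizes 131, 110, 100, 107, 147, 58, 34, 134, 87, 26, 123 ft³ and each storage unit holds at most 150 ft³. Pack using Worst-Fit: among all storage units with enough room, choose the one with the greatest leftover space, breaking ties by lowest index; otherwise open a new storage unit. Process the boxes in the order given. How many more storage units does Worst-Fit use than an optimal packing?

Worst-Fit: [131] [110] [100] [107] [147] [58,34] [134] [87,26] [123] → 9 storage units.
Total size 1057 ft³; any packing needs at least ⌈1057/150⌉ = 8 storage units.
An optimal packing achieves that bound: [147] [134] [131] [123,26] [110,34] [107] [100] [87,58] → 8 storage units.
Excess: 9 − 8 = 1.

1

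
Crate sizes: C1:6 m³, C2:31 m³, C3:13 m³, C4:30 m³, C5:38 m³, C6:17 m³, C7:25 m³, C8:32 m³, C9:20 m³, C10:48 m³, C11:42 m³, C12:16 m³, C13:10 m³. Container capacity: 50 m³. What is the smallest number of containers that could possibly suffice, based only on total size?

7 containers

Total size = 6 + 31 + 13 + 30 + 38 + 17 + 25 + 32 + 20 + 48 + 42 + 16 + 10 = 328 m³.
⌈328 / 50⌉ = 7.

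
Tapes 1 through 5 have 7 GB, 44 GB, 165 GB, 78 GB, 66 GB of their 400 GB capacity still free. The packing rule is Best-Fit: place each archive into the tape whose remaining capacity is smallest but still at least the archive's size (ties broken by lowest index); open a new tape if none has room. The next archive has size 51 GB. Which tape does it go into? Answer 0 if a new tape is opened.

Tapes with room: tape 3 (165 GB), tape 4 (78 GB), tape 5 (66 GB).
Tightest fit is tape 5 with 66 GB free.

5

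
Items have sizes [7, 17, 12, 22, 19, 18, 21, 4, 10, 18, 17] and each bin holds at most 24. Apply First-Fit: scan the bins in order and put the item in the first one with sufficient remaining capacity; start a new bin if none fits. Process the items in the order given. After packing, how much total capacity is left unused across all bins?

7 → bin 1 (remaining 17)
17 → bin 1 (remaining 0)
12 → bin 2 (remaining 12)
22 → bin 3 (remaining 2)
19 → bin 4 (remaining 5)
18 → bin 5 (remaining 6)
21 → bin 6 (remaining 3)
4 → bin 2 (remaining 8)
10 → bin 7 (remaining 14)
18 → bin 8 (remaining 6)
17 → bin 9 (remaining 7)
9 bins × 24 = 216; used 165; unused 51.

51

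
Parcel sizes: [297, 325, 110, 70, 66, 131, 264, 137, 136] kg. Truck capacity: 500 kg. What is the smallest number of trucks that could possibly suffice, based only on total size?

Total size = 297 + 325 + 110 + 70 + 66 + 131 + 264 + 137 + 136 = 1536 kg.
⌈1536 / 500⌉ = 4.

4 trucks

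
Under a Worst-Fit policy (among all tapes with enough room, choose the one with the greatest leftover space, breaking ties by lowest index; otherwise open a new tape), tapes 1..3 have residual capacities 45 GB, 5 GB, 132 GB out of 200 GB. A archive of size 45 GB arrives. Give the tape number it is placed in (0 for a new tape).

3

Tapes with room: tape 1 (45 GB), tape 3 (132 GB).
Most room is tape 3 with 132 GB free.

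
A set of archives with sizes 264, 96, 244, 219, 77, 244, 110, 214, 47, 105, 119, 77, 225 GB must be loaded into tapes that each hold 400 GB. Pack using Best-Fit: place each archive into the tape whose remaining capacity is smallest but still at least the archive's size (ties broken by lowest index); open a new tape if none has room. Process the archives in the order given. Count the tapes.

6

tape 1: place 264 GB, 136 GB left
tape 1: place 96 GB, 40 GB left
tape 2: place 244 GB, 156 GB left
tape 3: place 219 GB, 181 GB left
tape 2: place 77 GB, 79 GB left
tape 4: place 244 GB, 156 GB left
tape 4: place 110 GB, 46 GB left
tape 5: place 214 GB, 186 GB left
tape 2: place 47 GB, 32 GB left
tape 3: place 105 GB, 76 GB left
tape 5: place 119 GB, 67 GB left
tape 6: place 77 GB, 323 GB left
tape 6: place 225 GB, 98 GB left
Final tapes: [264,96] [244,77,47] [219,105] [244,110] [214,119] [77,225].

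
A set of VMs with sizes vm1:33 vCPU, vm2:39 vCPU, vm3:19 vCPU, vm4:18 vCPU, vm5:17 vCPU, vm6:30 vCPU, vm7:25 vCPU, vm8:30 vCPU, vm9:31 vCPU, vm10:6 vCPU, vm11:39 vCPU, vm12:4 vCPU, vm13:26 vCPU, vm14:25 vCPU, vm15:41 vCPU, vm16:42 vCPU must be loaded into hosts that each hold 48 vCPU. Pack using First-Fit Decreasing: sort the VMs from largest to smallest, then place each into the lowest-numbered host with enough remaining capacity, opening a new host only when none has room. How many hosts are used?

Sorted descending: 42, 41, 39, 39, 33, 31, 30, 30, 26, 25, 25, 19, 18, 17, 6, 4.
Put 42 vCPU in host 1; 6 vCPU remain.
Put 41 vCPU in host 2; 7 vCPU remain.
Put 39 vCPU in host 3; 9 vCPU remain.
Put 39 vCPU in host 4; 9 vCPU remain.
Put 33 vCPU in host 5; 15 vCPU remain.
Put 31 vCPU in host 6; 17 vCPU remain.
Put 30 vCPU in host 7; 18 vCPU remain.
Put 30 vCPU in host 8; 18 vCPU remain.
Put 26 vCPU in host 9; 22 vCPU remain.
Put 25 vCPU in host 10; 23 vCPU remain.
Put 25 vCPU in host 11; 23 vCPU remain.
Put 19 vCPU in host 9; 3 vCPU remain.
Put 18 vCPU in host 7; 0 vCPU remain.
Put 17 vCPU in host 6; 0 vCPU remain.
Put 6 vCPU in host 1; 0 vCPU remain.
Put 4 vCPU in host 2; 3 vCPU remain.

11 hosts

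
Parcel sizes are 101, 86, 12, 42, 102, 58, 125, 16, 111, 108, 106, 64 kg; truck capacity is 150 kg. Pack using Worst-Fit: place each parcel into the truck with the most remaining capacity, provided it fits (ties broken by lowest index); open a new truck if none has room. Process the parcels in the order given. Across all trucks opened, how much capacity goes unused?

101 kg → truck 1 (remaining 49 kg)
86 kg → truck 2 (remaining 64 kg)
12 kg → truck 2 (remaining 52 kg)
42 kg → truck 2 (remaining 10 kg)
102 kg → truck 3 (remaining 48 kg)
58 kg → truck 4 (remaining 92 kg)
125 kg → truck 5 (remaining 25 kg)
16 kg → truck 4 (remaining 76 kg)
111 kg → truck 6 (remaining 39 kg)
108 kg → truck 7 (remaining 42 kg)
106 kg → truck 8 (remaining 44 kg)
64 kg → truck 4 (remaining 12 kg)
8 trucks × 150 kg = 1200 kg; used 931 kg; unused 269 kg.

269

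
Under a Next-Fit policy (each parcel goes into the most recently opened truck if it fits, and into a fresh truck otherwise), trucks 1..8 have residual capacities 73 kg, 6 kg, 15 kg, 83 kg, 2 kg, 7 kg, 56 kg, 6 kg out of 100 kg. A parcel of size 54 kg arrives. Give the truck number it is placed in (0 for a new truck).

0

Next-Fit only looks at truck 8, which has 6 kg free.
54 kg does not fit, so a new truck is opened.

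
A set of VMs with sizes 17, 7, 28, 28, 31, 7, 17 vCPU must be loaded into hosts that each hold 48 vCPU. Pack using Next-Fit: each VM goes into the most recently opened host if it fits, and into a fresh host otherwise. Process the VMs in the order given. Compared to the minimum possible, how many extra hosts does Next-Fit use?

Next-Fit: [17,7] [28] [28] [31,7] [17] → 5 hosts.
Total size 135 vCPU; any packing needs at least ⌈135/48⌉ = 3 hosts.
An optimal packing achieves that bound: [31,17] [28,17] [28,7,7] → 3 hosts.
Excess: 5 − 3 = 2.

2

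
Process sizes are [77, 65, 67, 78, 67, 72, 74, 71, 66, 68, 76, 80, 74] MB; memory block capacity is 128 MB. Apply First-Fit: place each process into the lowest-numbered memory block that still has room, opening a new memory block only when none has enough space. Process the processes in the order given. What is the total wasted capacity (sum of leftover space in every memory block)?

Put 77 MB in memory block 1; 51 MB remain.
Put 65 MB in memory block 2; 63 MB remain.
Put 67 MB in memory block 3; 61 MB remain.
Put 78 MB in memory block 4; 50 MB remain.
Put 67 MB in memory block 5; 61 MB remain.
Put 72 MB in memory block 6; 56 MB remain.
Put 74 MB in memory block 7; 54 MB remain.
Put 71 MB in memory block 8; 57 MB remain.
Put 66 MB in memory block 9; 62 MB remain.
Put 68 MB in memory block 10; 60 MB remain.
Put 76 MB in memory block 11; 52 MB remain.
Put 80 MB in memory block 12; 48 MB remain.
Put 74 MB in memory block 13; 54 MB remain.
13 memory blocks × 128 MB = 1664 MB; used 935 MB; unused 729 MB.

729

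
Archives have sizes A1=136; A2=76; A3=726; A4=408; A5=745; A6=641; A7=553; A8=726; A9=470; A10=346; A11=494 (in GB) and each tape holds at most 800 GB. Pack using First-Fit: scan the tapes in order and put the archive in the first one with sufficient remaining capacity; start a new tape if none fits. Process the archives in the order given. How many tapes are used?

Put A1 (136 GB) in tape 1; 664 GB remain.
Put A2 (76 GB) in tape 1; 588 GB remain.
Put A3 (726 GB) in tape 2; 74 GB remain.
Put A4 (408 GB) in tape 1; 180 GB remain.
Put A5 (745 GB) in tape 3; 55 GB remain.
Put A6 (641 GB) in tape 4; 159 GB remain.
Put A7 (553 GB) in tape 5; 247 GB remain.
Put A8 (726 GB) in tape 6; 74 GB remain.
Put A9 (470 GB) in tape 7; 330 GB remain.
Put A10 (346 GB) in tape 8; 454 GB remain.
Put A11 (494 GB) in tape 9; 306 GB remain.
Final tapes: [136,76,408] [726] [745] [641] [553] [726] [470] [346] [494].

9 tapes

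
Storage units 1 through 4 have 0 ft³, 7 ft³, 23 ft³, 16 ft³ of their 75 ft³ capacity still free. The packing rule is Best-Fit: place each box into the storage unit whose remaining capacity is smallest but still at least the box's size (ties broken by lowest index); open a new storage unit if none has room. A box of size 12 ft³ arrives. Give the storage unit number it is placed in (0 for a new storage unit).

4

Storage units with room: storage unit 3 (23 ft³), storage unit 4 (16 ft³).
Tightest fit is storage unit 4 with 16 ft³ free.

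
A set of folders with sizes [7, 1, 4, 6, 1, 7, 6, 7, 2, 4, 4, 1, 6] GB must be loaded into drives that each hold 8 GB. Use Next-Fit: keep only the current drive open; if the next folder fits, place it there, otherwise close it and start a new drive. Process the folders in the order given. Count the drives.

9 drives

7 GB → drive 1 (remaining 1 GB)
1 GB → drive 1 (remaining 0 GB)
4 GB → drive 2 (remaining 4 GB)
6 GB → drive 3 (remaining 2 GB)
1 GB → drive 3 (remaining 1 GB)
7 GB → drive 4 (remaining 1 GB)
6 GB → drive 5 (remaining 2 GB)
7 GB → drive 6 (remaining 1 GB)
2 GB → drive 7 (remaining 6 GB)
4 GB → drive 7 (remaining 2 GB)
4 GB → drive 8 (remaining 4 GB)
1 GB → drive 8 (remaining 3 GB)
6 GB → drive 9 (remaining 2 GB)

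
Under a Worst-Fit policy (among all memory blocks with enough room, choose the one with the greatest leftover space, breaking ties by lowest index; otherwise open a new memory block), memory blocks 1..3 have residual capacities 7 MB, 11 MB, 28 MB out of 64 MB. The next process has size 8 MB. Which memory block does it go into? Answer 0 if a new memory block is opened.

3

Memory blocks with room: memory block 2 (11 MB), memory block 3 (28 MB).
Most room is memory block 3 with 28 MB free.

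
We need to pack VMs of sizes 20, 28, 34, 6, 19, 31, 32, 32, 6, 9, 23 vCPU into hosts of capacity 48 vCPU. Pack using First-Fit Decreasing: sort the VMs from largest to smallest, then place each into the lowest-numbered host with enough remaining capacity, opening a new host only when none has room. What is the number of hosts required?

Sorted descending: 34, 32, 32, 31, 28, 23, 20, 19, 9, 6, 6.
Put 34 vCPU in host 1; 14 vCPU remain.
Put 32 vCPU in host 2; 16 vCPU remain.
Put 32 vCPU in host 3; 16 vCPU remain.
Put 31 vCPU in host 4; 17 vCPU remain.
Put 28 vCPU in host 5; 20 vCPU remain.
Put 23 vCPU in host 6; 25 vCPU remain.
Put 20 vCPU in host 5; 0 vCPU remain.
Put 19 vCPU in host 6; 6 vCPU remain.
Put 9 vCPU in host 1; 5 vCPU remain.
Put 6 vCPU in host 2; 10 vCPU remain.
Put 6 vCPU in host 2; 4 vCPU remain.
Final hosts: [34,9] [32,6,6] [32] [31] [28,20] [23,19].

6 hosts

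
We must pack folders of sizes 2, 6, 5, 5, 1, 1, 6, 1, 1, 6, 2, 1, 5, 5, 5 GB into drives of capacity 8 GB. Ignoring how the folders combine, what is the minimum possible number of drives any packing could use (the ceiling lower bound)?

Total size = 2 + 6 + 5 + 5 + 1 + 1 + 6 + 1 + 1 + 6 + 2 + 1 + 5 + 5 + 5 = 52 GB.
⌈52 / 8⌉ = 7.

7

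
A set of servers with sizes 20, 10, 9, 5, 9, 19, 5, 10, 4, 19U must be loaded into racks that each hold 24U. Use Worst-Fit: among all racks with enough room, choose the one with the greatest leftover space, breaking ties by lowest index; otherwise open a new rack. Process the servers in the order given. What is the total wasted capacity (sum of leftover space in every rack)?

10

20U → rack 1 (remaining 4U)
10U → rack 2 (remaining 14U)
9U → rack 2 (remaining 5U)
5U → rack 2 (remaining 0U)
9U → rack 3 (remaining 15U)
19U → rack 4 (remaining 5U)
5U → rack 3 (remaining 10U)
10U → rack 3 (remaining 0U)
4U → rack 4 (remaining 1U)
19U → rack 5 (remaining 5U)
5 racks × 24U = 120U; used 110U; unused 10U.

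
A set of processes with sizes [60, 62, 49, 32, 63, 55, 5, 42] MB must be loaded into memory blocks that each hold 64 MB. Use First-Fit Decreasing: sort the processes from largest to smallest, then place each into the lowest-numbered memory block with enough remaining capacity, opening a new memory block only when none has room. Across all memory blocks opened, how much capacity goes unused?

80

Sorted descending: 63, 62, 60, 55, 49, 42, 32, 5.
memory block 1: place 63 MB, 1 MB left
memory block 2: place 62 MB, 2 MB left
memory block 3: place 60 MB, 4 MB left
memory block 4: place 55 MB, 9 MB left
memory block 5: place 49 MB, 15 MB left
memory block 6: place 42 MB, 22 MB left
memory block 7: place 32 MB, 32 MB left
memory block 4: place 5 MB, 4 MB left
7 memory blocks × 64 MB = 448 MB; used 368 MB; unused 80 MB.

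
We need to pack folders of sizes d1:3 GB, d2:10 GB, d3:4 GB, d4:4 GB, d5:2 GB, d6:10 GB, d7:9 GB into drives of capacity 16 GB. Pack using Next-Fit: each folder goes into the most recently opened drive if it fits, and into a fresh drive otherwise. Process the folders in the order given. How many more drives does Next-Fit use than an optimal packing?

1

Next-Fit: [3,10] [4,4,2] [10] [9] → 4 drives.
Total size 42 GB; any packing needs at least ⌈42/16⌉ = 3 drives.
An optimal packing achieves that bound: [10,4,2] [10,4] [9,3] → 3 drives.
Excess: 4 − 3 = 1.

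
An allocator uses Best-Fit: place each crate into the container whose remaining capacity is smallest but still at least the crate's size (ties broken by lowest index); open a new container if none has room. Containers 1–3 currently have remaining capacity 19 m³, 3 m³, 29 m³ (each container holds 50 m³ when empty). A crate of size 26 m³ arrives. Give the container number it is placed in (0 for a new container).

Containers with room: container 3 (29 m³).
Tightest fit is container 3 with 29 m³ free.

3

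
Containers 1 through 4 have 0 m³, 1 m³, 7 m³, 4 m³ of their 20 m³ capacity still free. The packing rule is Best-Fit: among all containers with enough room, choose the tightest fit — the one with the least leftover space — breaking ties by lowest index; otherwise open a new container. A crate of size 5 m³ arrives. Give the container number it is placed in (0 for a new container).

Containers with room: container 3 (7 m³).
Tightest fit is container 3 with 7 m³ free.

3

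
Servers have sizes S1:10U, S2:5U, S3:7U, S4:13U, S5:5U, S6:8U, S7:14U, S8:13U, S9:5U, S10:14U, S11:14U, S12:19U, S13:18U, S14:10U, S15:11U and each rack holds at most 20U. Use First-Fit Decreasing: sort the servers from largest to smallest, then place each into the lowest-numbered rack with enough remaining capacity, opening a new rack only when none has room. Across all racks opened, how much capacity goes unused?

Sorted descending: 19, 18, 14, 14, 14, 13, 13, 11, 10, 10, 8, 7, 5, 5, 5.
Put 19U in rack 1; 1U remain.
Put 18U in rack 2; 2U remain.
Put 14U in rack 3; 6U remain.
Put 14U in rack 4; 6U remain.
Put 14U in rack 5; 6U remain.
Put 13U in rack 6; 7U remain.
Put 13U in rack 7; 7U remain.
Put 11U in rack 8; 9U remain.
Put 10U in rack 9; 10U remain.
Put 10U in rack 9; 0U remain.
Put 8U in rack 8; 1U remain.
Put 7U in rack 6; 0U remain.
Put 5U in rack 3; 1U remain.
Put 5U in rack 4; 1U remain.
Put 5U in rack 5; 1U remain.
9 racks × 20U = 180U; used 166U; unused 14U.

14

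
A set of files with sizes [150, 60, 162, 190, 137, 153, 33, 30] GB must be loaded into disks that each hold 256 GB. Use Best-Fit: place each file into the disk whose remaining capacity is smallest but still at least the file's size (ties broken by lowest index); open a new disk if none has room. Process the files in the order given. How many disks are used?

5 disks

150 GB → disk 1 (remaining 106 GB)
60 GB → disk 1 (remaining 46 GB)
162 GB → disk 2 (remaining 94 GB)
190 GB → disk 3 (remaining 66 GB)
137 GB → disk 4 (remaining 119 GB)
153 GB → disk 5 (remaining 103 GB)
33 GB → disk 1 (remaining 13 GB)
30 GB → disk 3 (remaining 36 GB)
Final disks: [150,60,33] [162] [190,30] [137] [153].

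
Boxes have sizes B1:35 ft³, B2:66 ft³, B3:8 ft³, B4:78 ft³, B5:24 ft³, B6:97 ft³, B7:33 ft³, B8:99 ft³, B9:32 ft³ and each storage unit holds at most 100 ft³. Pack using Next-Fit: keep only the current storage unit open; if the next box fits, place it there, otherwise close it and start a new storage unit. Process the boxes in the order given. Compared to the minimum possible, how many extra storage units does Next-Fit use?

3

Next-Fit: [35] [66,8] [78] [24] [97] [33] [99] [32] → 8 storage units.
Total size 472 ft³; any packing needs at least ⌈472/100⌉ = 5 storage units.
An optimal packing achieves that bound: [99] [97] [78,8] [66,33] [35,32,24] → 5 storage units.
Excess: 8 − 5 = 3.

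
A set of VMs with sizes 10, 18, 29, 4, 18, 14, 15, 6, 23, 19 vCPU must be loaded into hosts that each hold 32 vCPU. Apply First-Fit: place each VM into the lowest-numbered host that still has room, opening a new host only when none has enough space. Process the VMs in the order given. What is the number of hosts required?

host 1: place 10 vCPU, 22 vCPU left
host 1: place 18 vCPU, 4 vCPU left
host 2: place 29 vCPU, 3 vCPU left
host 1: place 4 vCPU, 0 vCPU left
host 3: place 18 vCPU, 14 vCPU left
host 3: place 14 vCPU, 0 vCPU left
host 4: place 15 vCPU, 17 vCPU left
host 4: place 6 vCPU, 11 vCPU left
host 5: place 23 vCPU, 9 vCPU left
host 6: place 19 vCPU, 13 vCPU left
Final hosts: [10,18,4] [29] [18,14] [15,6] [23] [19].

6 hosts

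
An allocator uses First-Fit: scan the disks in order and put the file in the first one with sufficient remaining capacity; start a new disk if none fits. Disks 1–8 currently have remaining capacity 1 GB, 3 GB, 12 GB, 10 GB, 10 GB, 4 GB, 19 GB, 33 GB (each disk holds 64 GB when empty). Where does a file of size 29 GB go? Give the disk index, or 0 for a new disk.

Disks with room: disk 8 (33 GB).
The first with room is disk 8.

8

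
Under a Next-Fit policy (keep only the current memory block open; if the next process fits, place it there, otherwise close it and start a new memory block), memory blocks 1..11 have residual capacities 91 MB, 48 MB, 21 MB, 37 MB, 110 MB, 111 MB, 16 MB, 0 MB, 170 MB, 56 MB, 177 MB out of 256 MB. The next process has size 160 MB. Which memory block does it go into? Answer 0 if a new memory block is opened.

Next-Fit only looks at memory block 11, which has 177 MB free.
160 MB fits there.

11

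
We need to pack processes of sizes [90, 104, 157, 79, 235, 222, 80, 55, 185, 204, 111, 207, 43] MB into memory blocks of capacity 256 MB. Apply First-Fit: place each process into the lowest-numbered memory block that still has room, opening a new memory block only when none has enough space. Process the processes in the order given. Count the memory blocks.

8

Put 90 MB in memory block 1; 166 MB remain.
Put 104 MB in memory block 1; 62 MB remain.
Put 157 MB in memory block 2; 99 MB remain.
Put 79 MB in memory block 2; 20 MB remain.
Put 235 MB in memory block 3; 21 MB remain.
Put 222 MB in memory block 4; 34 MB remain.
Put 80 MB in memory block 5; 176 MB remain.
Put 55 MB in memory block 1; 7 MB remain.
Put 185 MB in memory block 6; 71 MB remain.
Put 204 MB in memory block 7; 52 MB remain.
Put 111 MB in memory block 5; 65 MB remain.
Put 207 MB in memory block 8; 49 MB remain.
Put 43 MB in memory block 5; 22 MB remain.
Final memory blocks: [90,104,55] [157,79] [235] [222] [80,111,43] [185] [204] [207].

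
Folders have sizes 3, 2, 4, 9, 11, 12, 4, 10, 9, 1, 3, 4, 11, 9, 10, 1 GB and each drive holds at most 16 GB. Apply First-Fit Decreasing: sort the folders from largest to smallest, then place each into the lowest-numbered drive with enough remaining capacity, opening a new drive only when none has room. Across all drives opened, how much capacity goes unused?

25

Sorted descending: 12, 11, 11, 10, 10, 9, 9, 9, 4, 4, 4, 3, 3, 2, 1, 1.
drive 1: place 12 GB, 4 GB left
drive 2: place 11 GB, 5 GB left
drive 3: place 11 GB, 5 GB left
drive 4: place 10 GB, 6 GB left
drive 5: place 10 GB, 6 GB left
drive 6: place 9 GB, 7 GB left
drive 7: place 9 GB, 7 GB left
drive 8: place 9 GB, 7 GB left
drive 1: place 4 GB, 0 GB left
drive 2: place 4 GB, 1 GB left
drive 3: place 4 GB, 1 GB left
drive 4: place 3 GB, 3 GB left
drive 4: place 3 GB, 0 GB left
drive 5: place 2 GB, 4 GB left
drive 2: place 1 GB, 0 GB left
drive 3: place 1 GB, 0 GB left
8 drives × 16 GB = 128 GB; used 103 GB; unused 25 GB.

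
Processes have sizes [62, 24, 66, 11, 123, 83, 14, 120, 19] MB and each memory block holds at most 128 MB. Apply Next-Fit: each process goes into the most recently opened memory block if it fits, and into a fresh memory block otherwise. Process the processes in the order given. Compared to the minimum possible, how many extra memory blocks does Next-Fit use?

Next-Fit: [62,24] [66,11] [123] [83,14] [120] [19] → 6 memory blocks.
Total size 522 MB; any packing needs at least ⌈522/128⌉ = 5 memory blocks.
An optimal packing achieves that bound: [123] [120] [83,24,19] [66,62] [14,11] → 5 memory blocks.
Excess: 6 − 5 = 1.

1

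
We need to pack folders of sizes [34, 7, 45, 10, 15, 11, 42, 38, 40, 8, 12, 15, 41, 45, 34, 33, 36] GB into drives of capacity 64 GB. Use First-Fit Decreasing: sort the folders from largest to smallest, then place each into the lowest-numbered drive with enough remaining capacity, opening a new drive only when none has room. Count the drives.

Sorted descending: 45, 45, 42, 41, 40, 38, 36, 34, 34, 33, 15, 15, 12, 11, 10, 8, 7.
45 GB → drive 1 (remaining 19 GB)
45 GB → drive 2 (remaining 19 GB)
42 GB → drive 3 (remaining 22 GB)
41 GB → drive 4 (remaining 23 GB)
40 GB → drive 5 (remaining 24 GB)
38 GB → drive 6 (remaining 26 GB)
36 GB → drive 7 (remaining 28 GB)
34 GB → drive 8 (remaining 30 GB)
34 GB → drive 9 (remaining 30 GB)
33 GB → drive 10 (remaining 31 GB)
15 GB → drive 1 (remaining 4 GB)
15 GB → drive 2 (remaining 4 GB)
12 GB → drive 3 (remaining 10 GB)
11 GB → drive 4 (remaining 12 GB)
10 GB → drive 3 (remaining 0 GB)
8 GB → drive 4 (remaining 4 GB)
7 GB → drive 5 (remaining 17 GB)

10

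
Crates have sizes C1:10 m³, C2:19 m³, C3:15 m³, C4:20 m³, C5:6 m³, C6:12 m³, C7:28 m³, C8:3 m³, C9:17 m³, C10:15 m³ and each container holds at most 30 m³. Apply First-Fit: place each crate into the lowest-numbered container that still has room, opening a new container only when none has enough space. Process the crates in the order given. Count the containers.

container 1: place C1 (10 m³), 20 m³ left
container 1: place C2 (19 m³), 1 m³ left
container 2: place C3 (15 m³), 15 m³ left
container 3: place C4 (20 m³), 10 m³ left
container 2: place C5 (6 m³), 9 m³ left
container 4: place C6 (12 m³), 18 m³ left
container 5: place C7 (28 m³), 2 m³ left
container 2: place C8 (3 m³), 6 m³ left
container 4: place C9 (17 m³), 1 m³ left
container 6: place C10 (15 m³), 15 m³ left

6 containers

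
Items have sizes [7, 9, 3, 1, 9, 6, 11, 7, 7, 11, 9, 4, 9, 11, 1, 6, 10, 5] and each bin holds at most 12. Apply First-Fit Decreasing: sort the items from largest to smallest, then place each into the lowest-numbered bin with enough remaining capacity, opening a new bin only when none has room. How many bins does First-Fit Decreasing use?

Sorted descending: 11, 11, 11, 10, 9, 9, 9, 9, 7, 7, 7, 6, 6, 5, 4, 3, 1, 1.
Put 11 in bin 1; 1 remain.
Put 11 in bin 2; 1 remain.
Put 11 in bin 3; 1 remain.
Put 10 in bin 4; 2 remain.
Put 9 in bin 5; 3 remain.
Put 9 in bin 6; 3 remain.
Put 9 in bin 7; 3 remain.
Put 9 in bin 8; 3 remain.
Put 7 in bin 9; 5 remain.
Put 7 in bin 10; 5 remain.
Put 7 in bin 11; 5 remain.
Put 6 in bin 12; 6 remain.
Put 6 in bin 12; 0 remain.
Put 5 in bin 9; 0 remain.
Put 4 in bin 10; 1 remain.
Put 3 in bin 5; 0 remain.
Put 1 in bin 1; 0 remain.
Put 1 in bin 2; 0 remain.
Final bins: [11,1] [11,1] [11] [10] [9,3] [9] [9] [9] [7,5] [7,4] [7] [6,6].

12 bins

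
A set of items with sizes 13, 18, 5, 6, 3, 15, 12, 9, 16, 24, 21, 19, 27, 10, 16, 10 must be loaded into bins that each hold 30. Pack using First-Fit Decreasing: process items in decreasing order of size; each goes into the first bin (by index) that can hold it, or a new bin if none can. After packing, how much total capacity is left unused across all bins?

16

Sorted descending: 27, 24, 21, 19, 18, 16, 16, 15, 13, 12, 10, 10, 9, 6, 5, 3.
bin 1: place 27, 3 left
bin 2: place 24, 6 left
bin 3: place 21, 9 left
bin 4: place 19, 11 left
bin 5: place 18, 12 left
bin 6: place 16, 14 left
bin 7: place 16, 14 left
bin 8: place 15, 15 left
bin 6: place 13, 1 left
bin 5: place 12, 0 left
bin 4: place 10, 1 left
bin 7: place 10, 4 left
bin 3: place 9, 0 left
bin 2: place 6, 0 left
bin 8: place 5, 10 left
bin 1: place 3, 0 left
8 bins × 30 = 240; used 224; unused 16.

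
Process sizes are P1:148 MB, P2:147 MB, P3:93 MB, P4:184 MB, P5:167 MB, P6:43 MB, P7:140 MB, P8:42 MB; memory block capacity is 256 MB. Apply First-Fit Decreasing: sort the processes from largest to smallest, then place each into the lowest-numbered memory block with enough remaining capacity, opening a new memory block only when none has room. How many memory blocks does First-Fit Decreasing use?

Sorted descending: 184, 167, 148, 147, 140, 93, 43, 42.
Put 184 MB in memory block 1; 72 MB remain.
Put 167 MB in memory block 2; 89 MB remain.
Put 148 MB in memory block 3; 108 MB remain.
Put 147 MB in memory block 4; 109 MB remain.
Put 140 MB in memory block 5; 116 MB remain.
Put 93 MB in memory block 3; 15 MB remain.
Put 43 MB in memory block 1; 29 MB remain.
Put 42 MB in memory block 2; 47 MB remain.
Final memory blocks: [184,43] [167,42] [148,93] [147] [140].

5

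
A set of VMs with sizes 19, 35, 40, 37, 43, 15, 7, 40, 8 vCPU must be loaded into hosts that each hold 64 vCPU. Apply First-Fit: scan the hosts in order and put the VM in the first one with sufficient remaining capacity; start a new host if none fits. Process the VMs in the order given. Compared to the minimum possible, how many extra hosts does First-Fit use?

0

First-Fit: [19,35,7] [40,15,8] [37] [43] [40] → 5 hosts.
5 VMs exceed 32 vCPU (half the capacity), and no two of those can share a host, so at least 5 hosts are needed.
So 5 is already optimal.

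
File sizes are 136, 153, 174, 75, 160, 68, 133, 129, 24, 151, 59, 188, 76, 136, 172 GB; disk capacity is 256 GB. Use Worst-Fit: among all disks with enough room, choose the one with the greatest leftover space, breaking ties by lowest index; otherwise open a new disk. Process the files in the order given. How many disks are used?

10 disks

Put 136 GB in disk 1; 120 GB remain.
Put 153 GB in disk 2; 103 GB remain.
Put 174 GB in disk 3; 82 GB remain.
Put 75 GB in disk 1; 45 GB remain.
Put 160 GB in disk 4; 96 GB remain.
Put 68 GB in disk 2; 35 GB remain.
Put 133 GB in disk 5; 123 GB remain.
Put 129 GB in disk 6; 127 GB remain.
Put 24 GB in disk 6; 103 GB remain.
Put 151 GB in disk 7; 105 GB remain.
Put 59 GB in disk 5; 64 GB remain.
Put 188 GB in disk 8; 68 GB remain.
Put 76 GB in disk 7; 29 GB remain.
Put 136 GB in disk 9; 120 GB remain.
Put 172 GB in disk 10; 84 GB remain.
Final disks: [136,75] [153,68] [174] [160] [133,59] [129,24] [151,76] [188] [136] [172].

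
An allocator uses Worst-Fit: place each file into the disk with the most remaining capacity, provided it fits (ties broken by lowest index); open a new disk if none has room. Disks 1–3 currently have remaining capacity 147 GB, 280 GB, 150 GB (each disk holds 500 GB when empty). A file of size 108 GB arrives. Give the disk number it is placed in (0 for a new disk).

Disks with room: disk 1 (147 GB), disk 2 (280 GB), disk 3 (150 GB).
Most room is disk 2 with 280 GB free.

2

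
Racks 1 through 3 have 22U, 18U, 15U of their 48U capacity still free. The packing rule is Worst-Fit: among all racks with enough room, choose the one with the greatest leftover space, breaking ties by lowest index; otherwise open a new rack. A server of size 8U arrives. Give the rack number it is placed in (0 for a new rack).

1

Racks with room: rack 1 (22U), rack 2 (18U), rack 3 (15U).
Most room is rack 1 with 22U free.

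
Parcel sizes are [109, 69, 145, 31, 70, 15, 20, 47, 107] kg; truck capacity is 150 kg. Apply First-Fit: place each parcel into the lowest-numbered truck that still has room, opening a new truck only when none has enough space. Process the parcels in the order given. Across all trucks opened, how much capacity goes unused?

Put 109 kg in truck 1; 41 kg remain.
Put 69 kg in truck 2; 81 kg remain.
Put 145 kg in truck 3; 5 kg remain.
Put 31 kg in truck 1; 10 kg remain.
Put 70 kg in truck 2; 11 kg remain.
Put 15 kg in truck 4; 135 kg remain.
Put 20 kg in truck 4; 115 kg remain.
Put 47 kg in truck 4; 68 kg remain.
Put 107 kg in truck 5; 43 kg remain.
5 trucks × 150 kg = 750 kg; used 613 kg; unused 137 kg.

137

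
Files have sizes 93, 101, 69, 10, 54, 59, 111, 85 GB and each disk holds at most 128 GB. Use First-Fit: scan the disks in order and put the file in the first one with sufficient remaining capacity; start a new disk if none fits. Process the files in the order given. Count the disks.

Put 93 GB in disk 1; 35 GB remain.
Put 101 GB in disk 2; 27 GB remain.
Put 69 GB in disk 3; 59 GB remain.
Put 10 GB in disk 1; 25 GB remain.
Put 54 GB in disk 3; 5 GB remain.
Put 59 GB in disk 4; 69 GB remain.
Put 111 GB in disk 5; 17 GB remain.
Put 85 GB in disk 6; 43 GB remain.
Final disks: [93,10] [101] [69,54] [59] [111] [85].

6 disks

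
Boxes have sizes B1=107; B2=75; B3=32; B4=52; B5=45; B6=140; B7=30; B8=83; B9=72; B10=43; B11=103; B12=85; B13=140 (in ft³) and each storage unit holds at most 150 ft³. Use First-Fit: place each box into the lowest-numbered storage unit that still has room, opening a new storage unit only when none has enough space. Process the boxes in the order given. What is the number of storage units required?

Put B1 (107 ft³) in storage unit 1; 43 ft³ remain.
Put B2 (75 ft³) in storage unit 2; 75 ft³ remain.
Put B3 (32 ft³) in storage unit 1; 11 ft³ remain.
Put B4 (52 ft³) in storage unit 2; 23 ft³ remain.
Put B5 (45 ft³) in storage unit 3; 105 ft³ remain.
Put B6 (140 ft³) in storage unit 4; 10 ft³ remain.
Put B7 (30 ft³) in storage unit 3; 75 ft³ remain.
Put B8 (83 ft³) in storage unit 5; 67 ft³ remain.
Put B9 (72 ft³) in storage unit 3; 3 ft³ remain.
Put B10 (43 ft³) in storage unit 5; 24 ft³ remain.
Put B11 (103 ft³) in storage unit 6; 47 ft³ remain.
Put B12 (85 ft³) in storage unit 7; 65 ft³ remain.
Put B13 (140 ft³) in storage unit 8; 10 ft³ remain.
Final storage units: [107,32] [75,52] [45,30,72] [140] [83,43] [103] [85] [140].

8 storage units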